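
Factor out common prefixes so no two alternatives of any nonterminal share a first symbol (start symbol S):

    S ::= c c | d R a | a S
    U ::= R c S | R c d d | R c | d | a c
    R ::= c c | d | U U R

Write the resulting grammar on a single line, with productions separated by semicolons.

S ::= c c | d R a | a S; U ::= d | a c | R c U'; R ::= c c | d | U U R; U' ::= S | d d | epsilon

U has alternatives sharing prefix 'R c': factor to U → R c U' with U' → S | d d | ε.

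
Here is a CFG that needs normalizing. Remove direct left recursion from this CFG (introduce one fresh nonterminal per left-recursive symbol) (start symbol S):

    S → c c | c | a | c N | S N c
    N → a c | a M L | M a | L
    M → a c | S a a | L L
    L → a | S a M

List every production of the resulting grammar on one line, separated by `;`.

S → c c S' | c S' | a S' | c N S'; N → a c | a M L | M a | L; M → a c | S a a | L L; L → a | S a M; S' → N c S' | eps

S is directly left-recursive.
For S: α = {N c}, β = {c c, c, a, c N}. Rewrite as S → β S' and S' → α S' | ε.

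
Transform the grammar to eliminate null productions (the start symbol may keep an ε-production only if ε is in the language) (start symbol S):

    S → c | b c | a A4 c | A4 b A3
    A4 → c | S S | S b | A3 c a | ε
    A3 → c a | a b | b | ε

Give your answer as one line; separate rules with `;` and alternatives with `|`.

Nullable nonterminals: {A3, A4}.
ε ∉ L(G), so no ε-production is kept.
Add the nullable-subset variants: S → a A4 c gives a A4 c | a c. S → A4 b A3 gives A4 b A3 | A4 b | b A3 | b. A4 → A3 c a gives A3 c a | c a.

S → c | b c | a A4 c | a c | A4 b A3 | A4 b | b A3 | b; A4 → c | S S | S b | A3 c a | c a; A3 → c a | a b | b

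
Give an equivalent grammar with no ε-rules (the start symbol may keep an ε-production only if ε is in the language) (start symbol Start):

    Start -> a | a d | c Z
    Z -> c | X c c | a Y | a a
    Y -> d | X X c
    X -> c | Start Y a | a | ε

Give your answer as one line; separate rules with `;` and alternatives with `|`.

Nullable set = {X}.
ε ∉ L(G), so no ε-production is kept.
Add the nullable-subset variants: Z → X c c gives X c c | c c. Y → X X c gives X X c | X c | c.

Start -> a | a d | c Z; Z -> c | X c c | c c | a Y | a a; Y -> d | X X c | X c | c; X -> c | Start Y a | a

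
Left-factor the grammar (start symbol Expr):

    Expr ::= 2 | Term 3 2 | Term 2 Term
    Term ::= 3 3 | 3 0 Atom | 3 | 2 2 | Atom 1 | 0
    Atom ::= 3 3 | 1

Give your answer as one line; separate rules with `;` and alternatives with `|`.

Expr ::= 2 | Term Expr1; Term ::= 2 2 | Atom 1 | 0 | 3 Term1; Atom ::= 3 3 | 1; Expr1 ::= 3 2 | 2 Term; Term1 ::= 3 | 0 Atom | ε

Expr has alternatives sharing prefix 'Term': factor to Expr → Term Expr1 with Expr1 → 3 2 | 2 Term.
Term has alternatives sharing prefix '3': factor to Term → 3 Term1 with Term1 → 3 | 0 Atom | ε.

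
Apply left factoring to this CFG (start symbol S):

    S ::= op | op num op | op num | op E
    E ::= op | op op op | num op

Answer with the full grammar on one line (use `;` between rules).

S ::= op S'; E ::= num op | op E'; S' ::= ε | E | num S''; E' ::= ε | op op; S'' ::= op | ε

S has alternatives sharing prefix 'op': factor to S → op S' with S' → ε | num op | num | E.
E has alternatives sharing prefix 'op': factor to E → op E' with E' → ε | op op.
S' has alternatives sharing prefix 'num': factor to S' → num S'' with S'' → op | ε.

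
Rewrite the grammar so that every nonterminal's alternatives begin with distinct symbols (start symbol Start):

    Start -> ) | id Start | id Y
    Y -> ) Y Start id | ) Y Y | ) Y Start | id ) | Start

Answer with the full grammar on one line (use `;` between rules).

Start -> ) | id Start1; Y -> id ) | Start | ) Y Y1; Start1 -> Start | Y; Y1 -> Y | Start Y11; Y11 -> id | epsilon

Start has alternatives sharing prefix 'id': factor to Start → id Start1 with Start1 → Start | Y.
Y has alternatives sharing prefix ') Y': factor to Y → ) Y Y1 with Y1 → Start id | Y | Start.
Y1 has alternatives sharing prefix 'Start': factor to Y1 → Start Y11 with Y11 → id | ε.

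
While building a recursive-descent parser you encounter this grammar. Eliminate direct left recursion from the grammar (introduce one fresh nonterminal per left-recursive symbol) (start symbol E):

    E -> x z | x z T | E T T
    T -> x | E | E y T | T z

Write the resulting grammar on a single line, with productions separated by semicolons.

Left recursion appears on E, T.
For E: α = {T T}, β = {x z, x z T}. Rewrite as E → β E' and E' → α E' | ε.
For T: α = {z}, β = {x, E, E y T}. Rewrite as T → β T' and T' → α T' | ε.

E -> x z E' | x z T E'; T -> x T' | E T' | E y T T'; E' -> T T E' | ε; T' -> z T' | ε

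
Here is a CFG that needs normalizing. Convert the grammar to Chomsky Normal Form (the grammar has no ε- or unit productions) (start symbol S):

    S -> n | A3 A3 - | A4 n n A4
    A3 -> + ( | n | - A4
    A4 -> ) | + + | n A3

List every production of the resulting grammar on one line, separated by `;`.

Introduce a nonterminal for each terminal appearing in a rule of length ≥ 2: X1 → -, X2 → n, X3 → +, X4 → (.
Binarize each right-hand side of length ≥ 3 by chaining fresh nonterminals (Y1, Y2, …): affected rules were S → A3 A3 X1; S → A4 X2 X2 A4.

S -> n | A3 Y1 | A4 Y2; A3 -> X3 X4 | n | X1 A4; A4 -> ) | X3 X3 | X2 A3; X1 -> -; X2 -> n; X3 -> +; X4 -> (; Y1 -> A3 X1; Y2 -> X2 Y3; Y3 -> X2 A4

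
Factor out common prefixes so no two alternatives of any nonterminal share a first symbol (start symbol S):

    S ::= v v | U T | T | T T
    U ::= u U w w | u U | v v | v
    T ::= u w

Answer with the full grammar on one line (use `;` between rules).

S has alternatives sharing prefix 'T': factor to S → T S' with S' → ε | T.
U has alternatives sharing prefix 'u U': factor to U → u U U' with U' → w w | ε.
U has alternatives sharing prefix 'v': factor to U → v U'' with U'' → v | ε.

S ::= v v | U T | T S'; U ::= u U U' | v U''; T ::= u w; S' ::= ε | T; U' ::= w w | ε; U'' ::= v | ε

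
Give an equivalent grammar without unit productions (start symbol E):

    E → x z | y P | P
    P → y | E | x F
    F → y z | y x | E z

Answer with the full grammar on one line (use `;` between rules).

E → x z | y P | y | x F; P → x z | y P | y | x F; F → y z | y x | E z

Unit pairs: E ⇒* {P}; P ⇒* {E}.
For each unit pair (A, B), copy every non-unit production of B to A, then drop all unit productions.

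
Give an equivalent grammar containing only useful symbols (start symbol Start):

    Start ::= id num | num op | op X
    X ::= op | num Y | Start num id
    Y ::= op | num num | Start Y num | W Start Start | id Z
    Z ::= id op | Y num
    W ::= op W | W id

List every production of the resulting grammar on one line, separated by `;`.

Start ::= id num | num op | op X; X ::= op | num Y | Start num id; Y ::= op | num num | Start Y num | id Z; Z ::= id op | Y num

Generating nonterminals: {Start, X, Y, Z}.
Reachable from Start after that: {Start, X, Y, Z}.
Removed useless symbols: {W} and every production mentioning them.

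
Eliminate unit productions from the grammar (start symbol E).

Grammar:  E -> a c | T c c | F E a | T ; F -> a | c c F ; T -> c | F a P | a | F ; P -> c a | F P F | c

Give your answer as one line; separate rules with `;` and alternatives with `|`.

Unit pairs: E ⇒* {F, T}; T ⇒* {F}.
Replace each nonterminal's rules with the union of the non-unit rules of every nonterminal it unit-derives.

E -> a c | T c c | F E a | a | c c F | c | F a P; F -> a | c c F; T -> a | c c F | c | F a P; P -> c a | F P F | c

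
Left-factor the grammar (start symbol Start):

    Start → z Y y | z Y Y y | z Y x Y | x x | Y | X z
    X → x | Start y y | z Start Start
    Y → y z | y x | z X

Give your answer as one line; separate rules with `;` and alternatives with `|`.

Start → x x | Y | X z | z Y Start1; X → x | Start y y | z Start Start; Y → z X | y Y1; Start1 → y | Y y | x Y; Y1 → z | x

Start has alternatives sharing prefix 'z Y': factor to Start → z Y Start1 with Start1 → y | Y y | x Y.
Y has alternatives sharing prefix 'y': factor to Y → y Y1 with Y1 → z | x.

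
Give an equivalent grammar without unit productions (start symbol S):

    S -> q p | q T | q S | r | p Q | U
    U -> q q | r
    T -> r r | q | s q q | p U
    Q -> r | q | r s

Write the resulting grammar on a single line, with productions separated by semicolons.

Unit pairs: S ⇒* {U}.
For each unit pair (A, B), copy every non-unit production of B to A, then drop all unit productions.

S -> q q | r | q p | q T | q S | p Q; U -> q q | r; T -> r r | q | s q q | p U; Q -> r | q | r s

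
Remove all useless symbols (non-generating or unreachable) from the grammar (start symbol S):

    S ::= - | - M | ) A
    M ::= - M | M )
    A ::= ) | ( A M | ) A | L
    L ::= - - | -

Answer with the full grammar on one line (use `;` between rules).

S ::= - | ) A; A ::= ) | ) A | L; L ::= - - | -

Generating nonterminals: {A, L, S}.
Reachable from S after that: {A, L, S}.
Removed useless symbols: {M} and every production mentioning them.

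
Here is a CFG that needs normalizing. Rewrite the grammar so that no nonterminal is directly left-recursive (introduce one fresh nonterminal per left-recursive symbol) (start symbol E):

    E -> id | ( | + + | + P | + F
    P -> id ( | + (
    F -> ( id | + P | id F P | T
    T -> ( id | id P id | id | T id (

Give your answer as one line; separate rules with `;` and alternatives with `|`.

E -> id | ( | + + | + P | + F; P -> id ( | + (; F -> ( id | + P | id F P | T; T -> ( id T' | id P id T' | id T'; T' -> id ( T' | ε

Directly left-recursive nonterminal: T.
For T: α = {id (}, β = {( id, id P id, id}. Rewrite as T → β T' and T' → α T' | ε.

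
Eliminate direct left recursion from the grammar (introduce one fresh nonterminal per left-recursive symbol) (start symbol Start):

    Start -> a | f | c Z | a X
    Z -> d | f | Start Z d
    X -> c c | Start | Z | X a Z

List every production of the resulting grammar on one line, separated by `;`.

Directly left-recursive nonterminal: X.
For X: α = {a Z}, β = {c c, Start, Z}. Rewrite as X → β X1 and X1 → α X1 | ε.

Start -> a | f | c Z | a X; Z -> d | f | Start Z d; X -> c c X1 | Start X1 | Z X1; X1 -> a Z X1 | ε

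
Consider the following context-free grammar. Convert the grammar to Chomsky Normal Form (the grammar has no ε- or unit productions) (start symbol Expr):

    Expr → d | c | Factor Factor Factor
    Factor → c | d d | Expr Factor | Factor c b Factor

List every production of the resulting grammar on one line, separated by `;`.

Introduce a nonterminal for each terminal appearing in a rule of length ≥ 2: X1 → d, X2 → c, X3 → b.
Binarize each right-hand side of length ≥ 3 by chaining fresh nonterminals (Y1, Y2, …): affected rules were Expr → Factor Factor Factor; Factor → Factor X2 X3 Factor.

Expr → d | c | Factor Y1; Factor → c | X1 X1 | Expr Factor | Factor Y2; X1 → d; X2 → c; X3 → b; Y1 → Factor Factor; Y2 → X2 Y3; Y3 → X3 Factor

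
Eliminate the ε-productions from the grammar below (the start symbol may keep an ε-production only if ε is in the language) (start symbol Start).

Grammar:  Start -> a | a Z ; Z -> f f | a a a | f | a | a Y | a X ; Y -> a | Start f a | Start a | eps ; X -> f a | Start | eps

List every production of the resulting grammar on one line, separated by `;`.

Nullable nonterminals: {X, Y}.
ε ∉ L(G), so no ε-production is kept.

Start -> a | a Z; Z -> f f | a a a | f | a | a Y | a X; Y -> a | Start f a | Start a; X -> f a | Start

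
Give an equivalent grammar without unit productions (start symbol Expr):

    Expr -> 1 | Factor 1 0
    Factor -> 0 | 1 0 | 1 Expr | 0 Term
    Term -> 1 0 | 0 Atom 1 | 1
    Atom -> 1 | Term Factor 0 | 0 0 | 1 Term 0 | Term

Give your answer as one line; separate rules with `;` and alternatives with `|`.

Expr -> 1 | Factor 1 0; Factor -> 0 | 1 0 | 1 Expr | 0 Term; Term -> 1 0 | 0 Atom 1 | 1; Atom -> 1 0 | 0 Atom 1 | 1 | Term Factor 0 | 0 0 | 1 Term 0

Unit pairs: Atom ⇒* {Term}.
For each unit pair (A, B), copy every non-unit production of B to A, then drop all unit productions.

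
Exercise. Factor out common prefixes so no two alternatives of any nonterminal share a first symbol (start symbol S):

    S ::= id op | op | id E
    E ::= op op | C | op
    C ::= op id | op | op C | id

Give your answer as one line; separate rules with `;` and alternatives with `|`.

S ::= op | id S'; E ::= C | op E'; C ::= id | op C'; S' ::= op | E; E' ::= op | ε; C' ::= id | ε | C

S has alternatives sharing prefix 'id': factor to S → id S' with S' → op | E.
E has alternatives sharing prefix 'op': factor to E → op E' with E' → op | ε.
C has alternatives sharing prefix 'op': factor to C → op C' with C' → id | ε | C.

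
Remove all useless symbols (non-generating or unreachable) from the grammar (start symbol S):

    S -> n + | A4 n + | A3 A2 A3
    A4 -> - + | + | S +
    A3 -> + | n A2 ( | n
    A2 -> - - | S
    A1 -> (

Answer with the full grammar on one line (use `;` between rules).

S -> n + | A4 n + | A3 A2 A3; A4 -> - + | + | S +; A3 -> + | n A2 ( | n; A2 -> - - | S

Generating nonterminals: {A1, A2, A3, A4, S}.
Reachable from S after that: {A2, A3, A4, S}.
Removed useless symbols: {A1} and every production mentioning them.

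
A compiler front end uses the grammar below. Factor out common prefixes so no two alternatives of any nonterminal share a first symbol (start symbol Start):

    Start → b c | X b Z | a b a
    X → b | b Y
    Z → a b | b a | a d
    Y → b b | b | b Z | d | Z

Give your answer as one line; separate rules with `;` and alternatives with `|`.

Start → b c | X b Z | a b a; X → b X1; Z → b a | a Z1; Y → d | Z | b Y1; X1 → ε | Y; Z1 → b | d; Y1 → b | ε | Z

X has alternatives sharing prefix 'b': factor to X → b X1 with X1 → ε | Y.
Z has alternatives sharing prefix 'a': factor to Z → a Z1 with Z1 → b | d.
Y has alternatives sharing prefix 'b': factor to Y → b Y1 with Y1 → b | ε | Z.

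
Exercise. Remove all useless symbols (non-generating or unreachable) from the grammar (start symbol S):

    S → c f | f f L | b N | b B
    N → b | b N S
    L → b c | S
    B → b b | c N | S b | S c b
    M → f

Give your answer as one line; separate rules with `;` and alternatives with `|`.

Generating nonterminals: {B, L, M, N, S}.
Reachable from S after that: {B, L, N, S}.
Removed useless symbols: {M} and every production mentioning them.

S → c f | f f L | b N | b B; N → b | b N S; L → b c | S; B → b b | c N | S b | S c b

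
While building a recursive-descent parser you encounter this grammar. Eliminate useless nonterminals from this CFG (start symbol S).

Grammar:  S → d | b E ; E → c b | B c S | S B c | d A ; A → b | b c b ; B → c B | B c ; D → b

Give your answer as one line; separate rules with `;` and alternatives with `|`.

Generating nonterminals: {A, D, E, S}.
Reachable from S after that: {A, E, S}.
Removed useless symbols: {B, D} and every production mentioning them.

S → d | b E; E → c b | d A; A → b | b c b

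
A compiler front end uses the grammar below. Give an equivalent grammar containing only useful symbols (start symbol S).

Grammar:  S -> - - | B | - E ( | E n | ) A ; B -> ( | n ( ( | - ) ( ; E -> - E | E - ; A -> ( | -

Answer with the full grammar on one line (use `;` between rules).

S -> - - | B | ) A; B -> ( | n ( ( | - ) (; A -> ( | -

Generating nonterminals: {A, B, S}.
Reachable from S after that: {A, B, S}.
Removed useless symbols: {E} and every production mentioning them.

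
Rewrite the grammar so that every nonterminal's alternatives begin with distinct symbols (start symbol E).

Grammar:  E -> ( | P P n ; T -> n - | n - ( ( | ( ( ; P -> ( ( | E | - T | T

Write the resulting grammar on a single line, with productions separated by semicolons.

T has alternatives sharing prefix 'n -': factor to T → n - T' with T' → ε | ( (.

E -> ( | P P n; T -> ( ( | n - T'; P -> ( ( | E | - T | T; T' -> ε | ( (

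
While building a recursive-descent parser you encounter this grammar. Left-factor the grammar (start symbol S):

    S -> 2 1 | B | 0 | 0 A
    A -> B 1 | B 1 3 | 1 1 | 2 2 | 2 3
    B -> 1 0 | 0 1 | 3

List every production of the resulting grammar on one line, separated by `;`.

S -> 2 1 | B | 0 S'; A -> 1 1 | B 1 A' | 2 A''; B -> 1 0 | 0 1 | 3; S' -> eps | A; A' -> eps | 3; A'' -> 2 | 3

S has alternatives sharing prefix '0': factor to S → 0 S' with S' → ε | A.
A has alternatives sharing prefix 'B 1': factor to A → B 1 A' with A' → ε | 3.
A has alternatives sharing prefix '2': factor to A → 2 A'' with A'' → 2 | 3.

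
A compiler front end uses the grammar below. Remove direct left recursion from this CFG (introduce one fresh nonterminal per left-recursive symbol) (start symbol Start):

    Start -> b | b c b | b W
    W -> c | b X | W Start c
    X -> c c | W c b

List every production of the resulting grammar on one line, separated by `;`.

Left recursion appears on W.
For W: α = {Start c}, β = {c, b X}. Rewrite as W → β W1 and W1 → α W1 | ε.

Start -> b | b c b | b W; W -> c W1 | b X W1; X -> c c | W c b; W1 -> Start c W1 | ε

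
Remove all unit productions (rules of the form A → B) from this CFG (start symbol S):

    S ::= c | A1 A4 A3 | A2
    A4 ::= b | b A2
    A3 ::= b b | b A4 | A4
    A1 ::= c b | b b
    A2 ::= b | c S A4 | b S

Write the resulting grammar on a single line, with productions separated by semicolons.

Unit pairs: A3 ⇒* {A4}; S ⇒* {A2}.
Replace each nonterminal's rules with the union of the non-unit rules of every nonterminal it unit-derives.

S ::= b | c S A4 | b S | c | A1 A4 A3; A4 ::= b | b A2; A3 ::= b | b A2 | b b | b A4; A1 ::= c b | b b; A2 ::= b | c S A4 | b S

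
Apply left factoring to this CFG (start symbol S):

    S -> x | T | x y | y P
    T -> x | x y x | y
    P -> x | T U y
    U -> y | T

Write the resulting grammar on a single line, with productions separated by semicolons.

S has alternatives sharing prefix 'x': factor to S → x S' with S' → ε | y.
T has alternatives sharing prefix 'x': factor to T → x T' with T' → ε | y x.

S -> T | y P | x S'; T -> y | x T'; P -> x | T U y; U -> y | T; S' -> ε | y; T' -> ε | y x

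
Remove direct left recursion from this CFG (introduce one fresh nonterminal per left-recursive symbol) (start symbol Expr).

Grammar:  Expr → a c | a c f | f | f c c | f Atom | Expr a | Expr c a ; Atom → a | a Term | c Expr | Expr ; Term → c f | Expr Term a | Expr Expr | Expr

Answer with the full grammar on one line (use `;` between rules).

Directly left-recursive nonterminal: Expr.
For Expr: α = {a, c a}, β = {a c, a c f, f, f c c, f Atom}. Rewrite as Expr → β Expr1 and Expr1 → α Expr1 | ε.

Expr → a c Expr1 | a c f Expr1 | f Expr1 | f c c Expr1 | f Atom Expr1; Atom → a | a Term | c Expr | Expr; Term → c f | Expr Term a | Expr Expr | Expr; Expr1 → a Expr1 | c a Expr1 | epsilon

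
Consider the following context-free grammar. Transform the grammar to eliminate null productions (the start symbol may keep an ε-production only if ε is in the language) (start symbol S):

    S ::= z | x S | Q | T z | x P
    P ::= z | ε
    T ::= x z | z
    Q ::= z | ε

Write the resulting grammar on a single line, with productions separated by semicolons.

S ::= z | x S | x | Q | T z | x P | ε; P ::= z; T ::= x z | z; Q ::= z

The nullable symbols are {P, Q, S}.
ε ∈ L(G) since S is nullable, so keep S → ε.
Add the nullable-subset variants: S → x S gives x S | x.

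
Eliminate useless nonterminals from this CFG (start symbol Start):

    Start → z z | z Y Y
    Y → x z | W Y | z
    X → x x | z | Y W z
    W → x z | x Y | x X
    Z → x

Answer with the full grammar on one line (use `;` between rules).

Start → z z | z Y Y; Y → x z | W Y | z; X → x x | z | Y W z; W → x z | x Y | x X

Generating nonterminals: {Start, W, X, Y, Z}.
Reachable from Start after that: {Start, W, X, Y}.
Removed useless symbols: {Z} and every production mentioning them.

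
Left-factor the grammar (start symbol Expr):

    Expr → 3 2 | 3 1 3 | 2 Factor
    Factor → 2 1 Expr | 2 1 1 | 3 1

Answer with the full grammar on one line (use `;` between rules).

Expr → 2 Factor | 3 Expr1; Factor → 3 1 | 2 1 Factor1; Expr1 → 2 | 1 3; Factor1 → Expr | 1

Expr has alternatives sharing prefix '3': factor to Expr → 3 Expr1 with Expr1 → 2 | 1 3.
Factor has alternatives sharing prefix '2 1': factor to Factor → 2 1 Factor1 with Factor1 → Expr | 1.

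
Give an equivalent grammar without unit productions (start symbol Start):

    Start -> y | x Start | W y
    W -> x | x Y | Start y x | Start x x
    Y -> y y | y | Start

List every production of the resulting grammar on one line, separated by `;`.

Unit pairs: Y ⇒* {Start}.
Replace each nonterminal's rules with the union of the non-unit rules of every nonterminal it unit-derives.

Start -> y | x Start | W y; W -> x | x Y | Start y x | Start x x; Y -> y | x Start | W y | y y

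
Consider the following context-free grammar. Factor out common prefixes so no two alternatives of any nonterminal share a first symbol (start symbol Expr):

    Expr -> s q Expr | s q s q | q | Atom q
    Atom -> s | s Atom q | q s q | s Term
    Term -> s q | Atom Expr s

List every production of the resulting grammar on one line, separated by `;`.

Expr -> q | Atom q | s q Expr1; Atom -> q s q | s Atom1; Term -> s q | Atom Expr s; Expr1 -> Expr | s q; Atom1 -> ε | Atom q | Term

Expr has alternatives sharing prefix 's q': factor to Expr → s q Expr1 with Expr1 → Expr | s q.
Atom has alternatives sharing prefix 's': factor to Atom → s Atom1 with Atom1 → ε | Atom q | Term.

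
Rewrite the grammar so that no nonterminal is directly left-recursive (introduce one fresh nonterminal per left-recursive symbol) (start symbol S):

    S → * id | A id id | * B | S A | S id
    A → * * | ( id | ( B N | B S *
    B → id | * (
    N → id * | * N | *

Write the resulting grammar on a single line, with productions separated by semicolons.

Directly left-recursive nonterminal: S.
For S: α = {A, id}, β = {* id, A id id, * B}. Rewrite as S → β S' and S' → α S' | ε.

S → * id S' | A id id S' | * B S'; A → * * | ( id | ( B N | B S *; B → id | * (; N → id * | * N | *; S' → A S' | id S' | eps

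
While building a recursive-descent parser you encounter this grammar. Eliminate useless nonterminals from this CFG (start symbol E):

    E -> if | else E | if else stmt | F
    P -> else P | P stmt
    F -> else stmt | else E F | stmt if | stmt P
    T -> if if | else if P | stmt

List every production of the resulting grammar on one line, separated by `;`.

Generating nonterminals: {E, F, T}.
Reachable from E after that: {E, F}.
Removed useless symbols: {P, T} and every production mentioning them.

E -> if | else E | if else stmt | F; F -> else stmt | else E F | stmt if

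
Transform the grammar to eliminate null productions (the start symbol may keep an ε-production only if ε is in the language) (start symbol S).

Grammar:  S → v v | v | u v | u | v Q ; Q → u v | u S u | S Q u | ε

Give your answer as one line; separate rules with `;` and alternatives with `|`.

S → v v | v | u v | u | v Q; Q → u v | u S u | S Q u | S u

The nullable symbols are {Q}.
ε ∉ L(G), so no ε-production is kept.
Add the nullable-subset variants: Q → S Q u gives S Q u | S u.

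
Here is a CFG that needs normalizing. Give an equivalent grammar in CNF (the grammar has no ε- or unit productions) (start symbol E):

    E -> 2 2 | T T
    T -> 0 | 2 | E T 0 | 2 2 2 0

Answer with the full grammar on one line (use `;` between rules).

E -> X1 X1 | T T; T -> 0 | 2 | E Y1 | X1 Y2; X1 -> 2; X2 -> 0; Y1 -> T X2; Y2 -> X1 Y3; Y3 -> X1 X2

Introduce a nonterminal for each terminal appearing in a rule of length ≥ 2: X1 → 2, X2 → 0.
Binarize each right-hand side of length ≥ 3 by chaining fresh nonterminals (Y1, Y2, …): affected rules were T → E T X2; T → X1 X1 X1 X2.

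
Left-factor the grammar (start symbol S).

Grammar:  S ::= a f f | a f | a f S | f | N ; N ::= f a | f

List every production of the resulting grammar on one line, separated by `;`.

S has alternatives sharing prefix 'a f': factor to S → a f S' with S' → f | ε | S.
N has alternatives sharing prefix 'f': factor to N → f N' with N' → a | ε.

S ::= f | N | a f S'; N ::= f N'; S' ::= f | ε | S; N' ::= a | ε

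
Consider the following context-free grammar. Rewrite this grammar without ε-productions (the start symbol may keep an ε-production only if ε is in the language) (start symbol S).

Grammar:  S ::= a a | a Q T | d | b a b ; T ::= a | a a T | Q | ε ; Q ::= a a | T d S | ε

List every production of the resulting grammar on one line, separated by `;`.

S ::= a a | a Q T | a Q | a T | a | d | b a b; T ::= a | a a T | a a | Q; Q ::= a a | T d S | d S

The nullable symbols are {Q, T}.
ε ∉ L(G), so no ε-production is kept.
Add the nullable-subset variants: S → a Q T gives a Q T | a Q | a T | a. T → a a T gives a a T | a a. Q → T d S gives T d S | d S.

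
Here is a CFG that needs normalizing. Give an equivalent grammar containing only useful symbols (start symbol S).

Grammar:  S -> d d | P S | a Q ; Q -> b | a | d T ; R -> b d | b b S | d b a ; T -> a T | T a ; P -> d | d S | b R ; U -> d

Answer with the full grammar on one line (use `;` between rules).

Generating nonterminals: {P, Q, R, S, U}.
Reachable from S after that: {P, Q, R, S}.
Removed useless symbols: {T, U} and every production mentioning them.

S -> d d | P S | a Q; Q -> b | a; R -> b d | b b S | d b a; P -> d | d S | b R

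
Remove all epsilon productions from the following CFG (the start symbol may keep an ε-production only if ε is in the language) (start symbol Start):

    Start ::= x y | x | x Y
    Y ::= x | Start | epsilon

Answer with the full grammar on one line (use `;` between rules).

The nullable symbols are {Y}.
ε ∉ L(G), so no ε-production is kept.

Start ::= x y | x | x Y; Y ::= x | Start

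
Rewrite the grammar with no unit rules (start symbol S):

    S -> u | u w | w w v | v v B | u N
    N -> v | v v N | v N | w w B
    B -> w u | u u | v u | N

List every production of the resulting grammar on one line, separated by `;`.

Unit pairs: B ⇒* {N}.
Replace each nonterminal's rules with the union of the non-unit rules of every nonterminal it unit-derives.

S -> u | u w | w w v | v v B | u N; N -> v | v v N | v N | w w B; B -> w u | u u | v u | v | v v N | v N | w w B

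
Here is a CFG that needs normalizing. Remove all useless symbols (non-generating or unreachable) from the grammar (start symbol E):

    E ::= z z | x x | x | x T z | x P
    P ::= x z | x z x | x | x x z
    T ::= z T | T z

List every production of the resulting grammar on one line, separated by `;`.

Generating nonterminals: {E, P}.
Reachable from E after that: {E, P}.
Removed useless symbols: {T} and every production mentioning them.

E ::= z z | x x | x | x P; P ::= x z | x z x | x | x x z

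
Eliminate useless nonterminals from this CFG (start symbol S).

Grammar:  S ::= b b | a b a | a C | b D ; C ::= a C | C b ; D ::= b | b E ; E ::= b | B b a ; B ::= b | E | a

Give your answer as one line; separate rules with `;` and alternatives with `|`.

Generating nonterminals: {B, D, E, S}.
Reachable from S after that: {B, D, E, S}.
Removed useless symbols: {C} and every production mentioning them.

S ::= b b | a b a | b D; D ::= b | b E; E ::= b | B b a; B ::= b | E | a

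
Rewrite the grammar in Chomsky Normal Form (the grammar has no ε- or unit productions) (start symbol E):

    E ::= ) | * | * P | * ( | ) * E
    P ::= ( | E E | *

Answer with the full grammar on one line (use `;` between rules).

Introduce a nonterminal for each terminal appearing in a rule of length ≥ 2: X1 → *, X2 → (, X3 → ).
Binarize each right-hand side of length ≥ 3 by chaining fresh nonterminals (Y1, Y2, …): affected rules were E → X3 X1 E.

E ::= ) | * | X1 P | X1 X2 | X3 Y1; P ::= ( | E E | *; X1 ::= *; X2 ::= (; X3 ::= ); Y1 ::= X1 E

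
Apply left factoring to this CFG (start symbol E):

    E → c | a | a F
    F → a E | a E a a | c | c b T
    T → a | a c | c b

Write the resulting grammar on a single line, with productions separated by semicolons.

E has alternatives sharing prefix 'a': factor to E → a E' with E' → ε | F.
F has alternatives sharing prefix 'a E': factor to F → a E F' with F' → ε | a a.
F has alternatives sharing prefix 'c': factor to F → c F'' with F'' → ε | b T.
T has alternatives sharing prefix 'a': factor to T → a T' with T' → ε | c.

E → c | a E'; F → a E F' | c F''; T → c b | a T'; E' → ε | F; F' → ε | a a; F'' → ε | b T; T' → ε | c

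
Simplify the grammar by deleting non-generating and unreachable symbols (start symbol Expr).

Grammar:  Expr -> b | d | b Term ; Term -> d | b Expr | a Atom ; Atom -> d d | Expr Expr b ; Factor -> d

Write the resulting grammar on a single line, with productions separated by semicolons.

Generating nonterminals: {Atom, Expr, Factor, Term}.
Reachable from Expr after that: {Atom, Expr, Term}.
Removed useless symbols: {Factor} and every production mentioning them.

Expr -> b | d | b Term; Term -> d | b Expr | a Atom; Atom -> d d | Expr Expr b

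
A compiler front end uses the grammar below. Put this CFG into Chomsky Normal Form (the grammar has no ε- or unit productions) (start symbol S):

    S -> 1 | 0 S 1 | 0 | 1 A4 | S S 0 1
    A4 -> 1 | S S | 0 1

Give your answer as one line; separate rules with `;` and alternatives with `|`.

S -> 1 | X1 Y1 | 0 | X2 A4 | S Y2; A4 -> 1 | S S | X1 X2; X1 -> 0; X2 -> 1; Y1 -> S X2; Y2 -> S Y3; Y3 -> X1 X2

Introduce a nonterminal for each terminal appearing in a rule of length ≥ 2: X1 → 0, X2 → 1.
Binarize each right-hand side of length ≥ 3 by chaining fresh nonterminals (Y1, Y2, …): affected rules were S → X1 S X2; S → S S X1 X2.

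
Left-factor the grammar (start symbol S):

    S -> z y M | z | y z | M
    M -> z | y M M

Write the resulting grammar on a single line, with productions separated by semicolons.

S -> y z | M | z S'; M -> z | y M M; S' -> y M | ε

S has alternatives sharing prefix 'z': factor to S → z S' with S' → y M | ε.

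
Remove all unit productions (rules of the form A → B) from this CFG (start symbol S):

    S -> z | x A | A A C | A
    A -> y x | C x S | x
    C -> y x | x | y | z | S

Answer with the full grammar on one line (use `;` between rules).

Unit pairs: C ⇒* {A, S}; S ⇒* {A}.
For each unit pair (A, B), copy every non-unit production of B to A, then drop all unit productions.

S -> z | x A | A A C | y x | C x S | x; A -> y x | C x S | x; C -> y x | x | y | z | x A | A A C | C x S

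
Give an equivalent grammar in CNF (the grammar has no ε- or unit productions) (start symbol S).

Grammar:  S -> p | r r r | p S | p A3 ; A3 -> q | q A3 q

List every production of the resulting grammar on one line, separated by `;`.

Introduce a nonterminal for each terminal appearing in a rule of length ≥ 2: X1 → r, X2 → p, X3 → q.
Binarize each right-hand side of length ≥ 3 by chaining fresh nonterminals (Y1, Y2, …): affected rules were S → X1 X1 X1; A3 → X3 A3 X3.

S -> p | X1 Y1 | X2 S | X2 A3; A3 -> q | X3 Y2; X1 -> r; X2 -> p; X3 -> q; Y1 -> X1 X1; Y2 -> A3 X3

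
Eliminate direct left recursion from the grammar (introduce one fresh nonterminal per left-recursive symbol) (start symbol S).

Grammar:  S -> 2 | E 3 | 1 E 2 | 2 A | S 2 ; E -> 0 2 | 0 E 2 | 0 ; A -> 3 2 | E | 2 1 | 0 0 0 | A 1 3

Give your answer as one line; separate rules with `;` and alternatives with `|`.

Directly left-recursive nonterminals: S, A.
For S: α = {2}, β = {2, E 3, 1 E 2, 2 A}. Rewrite as S → β S' and S' → α S' | ε.
For A: α = {1 3}, β = {3 2, E, 2 1, 0 0 0}. Rewrite as A → β A' and A' → α A' | ε.

S -> 2 S' | E 3 S' | 1 E 2 S' | 2 A S'; E -> 0 2 | 0 E 2 | 0; A -> 3 2 A' | E A' | 2 1 A' | 0 0 0 A'; S' -> 2 S' | ε; A' -> 1 3 A' | ε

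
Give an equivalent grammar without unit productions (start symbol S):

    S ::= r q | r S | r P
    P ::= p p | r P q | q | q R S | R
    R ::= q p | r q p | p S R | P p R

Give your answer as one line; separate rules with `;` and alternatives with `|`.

S ::= r q | r S | r P; P ::= p p | r P q | q | q R S | q p | r q p | p S R | P p R; R ::= q p | r q p | p S R | P p R

Unit pairs: P ⇒* {R}.
For each unit pair (A, B), copy every non-unit production of B to A, then drop all unit productions.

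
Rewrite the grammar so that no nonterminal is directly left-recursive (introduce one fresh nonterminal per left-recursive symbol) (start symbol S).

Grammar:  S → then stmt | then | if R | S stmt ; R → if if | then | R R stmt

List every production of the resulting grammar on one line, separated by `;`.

S → then stmt S' | then S' | if R S'; R → if if R' | then R'; S' → stmt S' | ε; R' → R stmt R' | ε

Directly left-recursive nonterminals: S, R.
For S: α = {stmt}, β = {then stmt, then, if R}. Rewrite as S → β S' and S' → α S' | ε.
For R: α = {R stmt}, β = {if if, then}. Rewrite as R → β R' and R' → α R' | ε.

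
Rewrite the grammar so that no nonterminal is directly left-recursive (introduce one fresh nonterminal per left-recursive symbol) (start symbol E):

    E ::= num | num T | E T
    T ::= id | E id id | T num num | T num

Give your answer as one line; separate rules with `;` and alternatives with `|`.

E ::= num E' | num T E'; T ::= id T' | E id id T'; E' ::= T E' | epsilon; T' ::= num num T' | num T' | epsilon

Left recursion appears on E, T.
For E: α = {T}, β = {num, num T}. Rewrite as E → β E' and E' → α E' | ε.
For T: α = {num num, num}, β = {id, E id id}. Rewrite as T → β T' and T' → α T' | ε.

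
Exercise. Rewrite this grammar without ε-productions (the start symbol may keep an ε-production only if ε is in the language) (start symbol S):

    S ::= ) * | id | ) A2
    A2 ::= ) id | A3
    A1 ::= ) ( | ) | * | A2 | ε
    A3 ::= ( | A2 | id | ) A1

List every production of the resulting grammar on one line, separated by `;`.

S ::= ) * | id | ) A2; A2 ::= ) id | A3; A1 ::= ) ( | ) | * | A2; A3 ::= ( | A2 | id | ) A1 | )

The nullable symbols are {A1}.
ε ∉ L(G), so no ε-production is kept.
Expand every rule over subsets of its nullable positions: A3 → ) A1 gives ) A1 | ).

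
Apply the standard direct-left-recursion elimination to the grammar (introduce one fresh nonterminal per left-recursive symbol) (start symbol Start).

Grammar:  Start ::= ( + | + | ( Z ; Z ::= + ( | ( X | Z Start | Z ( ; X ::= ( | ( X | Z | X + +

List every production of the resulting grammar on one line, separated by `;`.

Start ::= ( + | + | ( Z; Z ::= + ( Z1 | ( X Z1; X ::= ( X1 | ( X X1 | Z X1; Z1 ::= Start Z1 | ( Z1 | epsilon; X1 ::= + + X1 | epsilon

Left recursion appears on Z, X.
For Z: α = {Start, (}, β = {+ (, ( X}. Rewrite as Z → β Z1 and Z1 → α Z1 | ε.
For X: α = {+ +}, β = {(, ( X, Z}. Rewrite as X → β X1 and X1 → α X1 | ε.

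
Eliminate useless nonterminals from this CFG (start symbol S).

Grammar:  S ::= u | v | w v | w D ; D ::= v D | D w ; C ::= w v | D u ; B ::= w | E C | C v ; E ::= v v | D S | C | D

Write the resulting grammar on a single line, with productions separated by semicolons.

Generating nonterminals: {B, C, E, S}.
Reachable from S after that: {S}.
Removed useless symbols: {B, C, D, E} and every production mentioning them.

S ::= u | v | w v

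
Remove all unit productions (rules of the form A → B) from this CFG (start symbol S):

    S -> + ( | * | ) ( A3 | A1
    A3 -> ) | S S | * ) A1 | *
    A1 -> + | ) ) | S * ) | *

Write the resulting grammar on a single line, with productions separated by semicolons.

Unit pairs: S ⇒* {A1}.
Replace each nonterminal's rules with the union of the non-unit rules of every nonterminal it unit-derives.

S -> + | ) ) | S * ) | * | + ( | ) ( A3; A3 -> ) | S S | * ) A1 | *; A1 -> + | ) ) | S * ) | *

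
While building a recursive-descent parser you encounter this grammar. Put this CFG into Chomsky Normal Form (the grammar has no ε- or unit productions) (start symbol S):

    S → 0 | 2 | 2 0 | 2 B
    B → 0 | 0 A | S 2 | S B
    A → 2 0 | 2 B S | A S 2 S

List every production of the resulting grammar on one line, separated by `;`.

S → 0 | 2 | X1 X2 | X1 B; B → 0 | X2 A | S X1 | S B; A → X1 X2 | X1 Y1 | A Y2; X1 → 2; X2 → 0; Y1 → B S; Y2 → S Y3; Y3 → X1 S

Introduce a nonterminal for each terminal appearing in a rule of length ≥ 2: X1 → 2, X2 → 0.
Binarize each right-hand side of length ≥ 3 by chaining fresh nonterminals (Y1, Y2, …): affected rules were A → X1 B S; A → A S X1 S.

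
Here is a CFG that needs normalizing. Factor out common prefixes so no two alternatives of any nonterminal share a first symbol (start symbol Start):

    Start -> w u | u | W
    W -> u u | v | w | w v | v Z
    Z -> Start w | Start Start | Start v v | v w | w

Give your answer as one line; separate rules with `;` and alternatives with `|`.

W has alternatives sharing prefix 'v': factor to W → v W1 with W1 → ε | Z.
W has alternatives sharing prefix 'w': factor to W → w W2 with W2 → ε | v.
Z has alternatives sharing prefix 'Start': factor to Z → Start Z1 with Z1 → w | Start | v v.

Start -> w u | u | W; W -> u u | v W1 | w W2; Z -> v w | w | Start Z1; W1 -> ε | Z; W2 -> ε | v; Z1 -> w | Start | v v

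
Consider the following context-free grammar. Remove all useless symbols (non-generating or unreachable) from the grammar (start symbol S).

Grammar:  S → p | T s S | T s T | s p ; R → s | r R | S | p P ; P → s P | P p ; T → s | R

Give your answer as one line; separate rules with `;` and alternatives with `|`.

S → p | T s S | T s T | s p; R → s | r R | S; T → s | R

Generating nonterminals: {R, S, T}.
Reachable from S after that: {R, S, T}.
Removed useless symbols: {P} and every production mentioning them.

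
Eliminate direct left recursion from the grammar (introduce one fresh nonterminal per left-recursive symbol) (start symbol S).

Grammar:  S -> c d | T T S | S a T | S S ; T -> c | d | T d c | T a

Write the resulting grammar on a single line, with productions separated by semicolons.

S -> c d S' | T T S S'; T -> c T' | d T'; S' -> a T S' | S S' | ε; T' -> d c T' | a T' | ε

Left recursion appears on S, T.
For S: α = {a T, S}, β = {c d, T T S}. Rewrite as S → β S' and S' → α S' | ε.
For T: α = {d c, a}, β = {c, d}. Rewrite as T → β T' and T' → α T' | ε.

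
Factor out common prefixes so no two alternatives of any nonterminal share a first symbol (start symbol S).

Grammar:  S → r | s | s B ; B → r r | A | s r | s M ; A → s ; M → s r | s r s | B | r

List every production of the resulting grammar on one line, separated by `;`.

S has alternatives sharing prefix 's': factor to S → s S' with S' → ε | B.
B has alternatives sharing prefix 's': factor to B → s B' with B' → r | M.
M has alternatives sharing prefix 's r': factor to M → s r M' with M' → ε | s.

S → r | s S'; B → r r | A | s B'; A → s; M → B | r | s r M'; S' → ε | B; B' → r | M; M' → ε | s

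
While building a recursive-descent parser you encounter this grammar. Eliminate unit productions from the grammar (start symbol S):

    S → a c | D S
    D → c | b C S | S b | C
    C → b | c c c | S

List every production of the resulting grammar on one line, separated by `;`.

Unit pairs: C ⇒* {S}; D ⇒* {C, S}.
For every A with A ⇒* B via unit rules, add B's non-unit alternatives to A; then delete every rule of the form X → Y.

S → a c | D S; D → a c | D S | b | c c c | c | b C S | S b; C → b | c c c | a c | D S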